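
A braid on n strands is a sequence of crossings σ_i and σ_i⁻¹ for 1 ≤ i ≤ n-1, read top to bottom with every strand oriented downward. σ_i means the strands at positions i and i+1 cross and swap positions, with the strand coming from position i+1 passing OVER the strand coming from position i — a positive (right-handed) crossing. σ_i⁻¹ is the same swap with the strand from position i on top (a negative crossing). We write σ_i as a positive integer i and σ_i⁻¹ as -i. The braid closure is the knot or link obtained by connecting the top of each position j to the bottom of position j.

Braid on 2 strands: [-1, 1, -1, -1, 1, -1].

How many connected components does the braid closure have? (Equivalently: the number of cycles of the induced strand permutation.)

Track the strand permutation on 2 strands, starting from identity.
  step 1: s1^-1 swaps positions 1,2 -> [2 1]
  step 2: s1 swaps positions 1,2 -> [1 2]
  step 3: s1^-1 swaps positions 1,2 -> [2 1]
  step 4: s1^-1 swaps positions 1,2 -> [1 2]
  step 5: s1 swaps positions 1,2 -> [2 1]
  step 6: s1^-1 swaps positions 1,2 -> [1 2]
Final permutation (position -> original strand): [1 2]
Closure components = cycle count of this permutation = 2.

Answer: 2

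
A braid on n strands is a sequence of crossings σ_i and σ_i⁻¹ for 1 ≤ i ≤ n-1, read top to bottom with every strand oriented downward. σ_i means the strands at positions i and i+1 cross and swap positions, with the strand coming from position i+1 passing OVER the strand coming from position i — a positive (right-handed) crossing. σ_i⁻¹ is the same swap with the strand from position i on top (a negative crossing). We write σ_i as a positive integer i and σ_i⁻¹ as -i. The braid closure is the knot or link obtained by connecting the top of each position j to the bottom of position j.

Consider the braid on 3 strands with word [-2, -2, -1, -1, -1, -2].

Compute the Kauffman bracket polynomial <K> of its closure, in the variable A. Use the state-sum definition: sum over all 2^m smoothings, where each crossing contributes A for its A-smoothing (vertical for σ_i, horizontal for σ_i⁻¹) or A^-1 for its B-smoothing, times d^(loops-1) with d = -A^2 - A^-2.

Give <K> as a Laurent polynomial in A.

Braid: s2^-1 s2^-1 s1^-1 s1^-1 s1^-1 s2^-1 on 3 strands, 6 crossings.
Writhe w = (#positive) - (#negative) = 0 - 6 = -6.
State-sum expansion of <K>. There are 2^6 = 64 states.
Smooth each crossing (0=||, 1=⌣⌢); contribution A^(Σ sign_k(1-2s_k)) * d^(L-1).
Tabulate the states by total A-exponent and number of loops L (A-exp: L × count):
  A^6: L=5 ×1
  A^4: L=4 ×6
  A^2: L=3 ×15
  A^0: L=2 ×18, L=4 ×2
  A^-2: L=1 ×9, L=3 ×6
  A^-4: L=2 ×6
  A^-6: L=3 ×1
Each group contributes A^e * Σ count * d^(L-1):
Powers of d = -A^2 - A^-2: d^2 = A^4 + 2 + A^-4; d^3 = -A^6 - 3*A^2 - 3*A^-2 - A^-6; d^4 = A^8 + 4*A^4 + 6 + 4*A^-4 + A^-8.
  A^6 * (d^4) = A^14 + 4*A^10 + 6*A^6 + 4*A^2 + A^-2
  A^4 * (6*d^3) = -6*A^10 - 18*A^6 - 18*A^2 - 6*A^-2
  A^2 * (15*d^2) = 15*A^6 + 30*A^2 + 15*A^-2
  A^0 * (18*d + 2*d^3) = -2*A^6 - 24*A^2 - 24*A^-2 - 2*A^-6
  A^-2 * (9 + 6*d^2) = 6*A^2 + 21*A^-2 + 6*A^-6
  A^-4 * (6*d) = -6*A^-2 - 6*A^-6
  A^-6 * (d^2) = A^-2 + 2*A^-6 + A^-10
Summing the groups: <K> = A^14 - 2*A^10 + A^6 - 2*A^2 + 2*A^-2 + A^-10

Answer: A^14 - 2*A^10 + A^6 - 2*A^2 + 2*A^-2 + A^-10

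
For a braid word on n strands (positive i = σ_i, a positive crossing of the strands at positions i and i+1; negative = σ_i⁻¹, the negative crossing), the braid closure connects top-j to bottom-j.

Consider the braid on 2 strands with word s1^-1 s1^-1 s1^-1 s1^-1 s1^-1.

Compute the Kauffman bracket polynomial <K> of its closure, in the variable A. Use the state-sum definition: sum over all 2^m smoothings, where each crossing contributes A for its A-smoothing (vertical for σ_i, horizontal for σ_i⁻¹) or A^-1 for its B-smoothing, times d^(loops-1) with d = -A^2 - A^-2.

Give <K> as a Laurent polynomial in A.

Braid: s1^-1 s1^-1 s1^-1 s1^-1 s1^-1 on 2 strands, 5 crossings.
Writhe w = (#positive) - (#negative) = 0 - 5 = -5.
Computing the Kauffman bracket via state sum. There are 2^5 = 32 states.
Each crossing splits two ways (0=vertical, 1=horizontal). The state's weight is A^(#A-smoothings - #B-smoothings) * d^(loops - 1).
  state 00000: A-exp=-5, loops=2, term = A^-5 * d^1
  state 00001: A-exp=-3, loops=1, term = A^-3 * d^0
  state 00010: A-exp=-3, loops=1, term = A^-3 * d^0
  state 00011: A-exp=-1, loops=2, term = A^-1 * d^1
  state 00100: A-exp=-3, loops=1, term = A^-3 * d^0
  state 00101: A-exp=-1, loops=2, term = A^-1 * d^1
  state 00110: A-exp=-1, loops=2, term = A^-1 * d^1
  state 00111: A-exp=+1, loops=3, term = A^1 * d^2
  state 01000: A-exp=-3, loops=1, term = A^-3 * d^0
  state 01001: A-exp=-1, loops=2, term = A^-1 * d^1
  state 01010: A-exp=-1, loops=2, term = A^-1 * d^1
  state 01011: A-exp=+1, loops=3, term = A^1 * d^2
  state 01100: A-exp=-1, loops=2, term = A^-1 * d^1
  state 01101: A-exp=+1, loops=3, term = A^1 * d^2
  state 01110: A-exp=+1, loops=3, term = A^1 * d^2
  state 01111: A-exp=+3, loops=4, term = A^3 * d^3
  state 10000: A-exp=-3, loops=1, term = A^-3 * d^0
  state 10001: A-exp=-1, loops=2, term = A^-1 * d^1
  state 10010: A-exp=-1, loops=2, term = A^-1 * d^1
  state 10011: A-exp=+1, loops=3, term = A^1 * d^2
  state 10100: A-exp=-1, loops=2, term = A^-1 * d^1
  state 10101: A-exp=+1, loops=3, term = A^1 * d^2
  state 10110: A-exp=+1, loops=3, term = A^1 * d^2
  state 10111: A-exp=+3, loops=4, term = A^3 * d^3
  state 11000: A-exp=-1, loops=2, term = A^-1 * d^1
  state 11001: A-exp=+1, loops=3, term = A^1 * d^2
  state 11010: A-exp=+1, loops=3, term = A^1 * d^2
  state 11011: A-exp=+3, loops=4, term = A^3 * d^3
  state 11100: A-exp=+1, loops=3, term = A^1 * d^2
  state 11101: A-exp=+3, loops=4, term = A^3 * d^3
  state 11110: A-exp=+3, loops=4, term = A^3 * d^3
  state 11111: A-exp=+5, loops=5, term = A^5 * d^4
Collect the terms by A-exponent (count of states per loop number):
Powers of d = -A^2 - A^-2: d^2 = A^4 + 2 + A^-4; d^3 = -A^6 - 3*A^2 - 3*A^-2 - A^-6; d^4 = A^8 + 4*A^4 + 6 + 4*A^-4 + A^-8.
  A^5 * (d^4) = A^13 + 4*A^9 + 6*A^5 + 4*A + A^-3
  A^3 * (5*d^3) = -5*A^9 - 15*A^5 - 15*A - 5*A^-3
  A^1 * (10*d^2) = 10*A^5 + 20*A + 10*A^-3
  A^-1 * (10*d) = -10*A - 10*A^-3
  A^-3 * (5) = 5*A^-3
  A^-5 * (d) = -A^-3 - A^-7
Summing the groups: <K> = A^13 - A^9 + A^5 - A - A^-7

Answer: A^13 - A^9 + A^5 - A - A^-7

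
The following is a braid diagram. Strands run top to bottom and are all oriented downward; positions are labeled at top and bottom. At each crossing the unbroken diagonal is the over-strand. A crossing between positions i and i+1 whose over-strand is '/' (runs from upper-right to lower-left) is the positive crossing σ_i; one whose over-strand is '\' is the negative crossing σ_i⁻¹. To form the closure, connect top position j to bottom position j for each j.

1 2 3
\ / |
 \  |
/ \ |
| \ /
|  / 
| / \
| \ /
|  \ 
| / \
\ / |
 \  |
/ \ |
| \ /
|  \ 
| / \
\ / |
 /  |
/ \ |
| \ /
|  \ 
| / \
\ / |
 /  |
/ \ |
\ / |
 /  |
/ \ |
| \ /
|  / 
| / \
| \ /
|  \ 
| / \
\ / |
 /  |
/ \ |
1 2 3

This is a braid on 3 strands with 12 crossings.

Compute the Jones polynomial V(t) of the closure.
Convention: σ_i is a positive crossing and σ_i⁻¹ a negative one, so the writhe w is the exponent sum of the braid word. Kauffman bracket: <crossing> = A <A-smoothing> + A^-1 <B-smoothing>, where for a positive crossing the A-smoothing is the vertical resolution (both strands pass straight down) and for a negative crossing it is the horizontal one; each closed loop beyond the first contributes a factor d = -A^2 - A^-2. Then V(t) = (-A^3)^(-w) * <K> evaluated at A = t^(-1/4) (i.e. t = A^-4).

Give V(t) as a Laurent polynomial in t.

Reading the diagram top to bottom ('/'-over between positions i,i+1 = s_i, '\'-over = s_i^-1): braid word = s1^-1 s2 s2^-1 s1^-1 s2^-1 s1 s2^-1 s1 s1 s2 s2^-1 s1.
The presented braid s1^-1 s2 s2^-1 s1^-1 s2^-1 s1 s2^-1 s1 s1 s2 s2^-1 s1 on 3 strands reduces by inverse Markov moves (closure unchanged at each step):
  Deconjugate: the word is γ·β·γ⁻¹ with γ = s1^-1 s2 (prefix) and γ⁻¹ = s2^-1 s1 (suffix); strip both.
  Deconjugate: the word is γ·β·γ⁻¹ with γ = s2^-1 s1^-1 (prefix) and γ⁻¹ = s1 s2 (suffix); strip both.
Reduced to β = s2^-1 s1 s2^-1 s1 on 3 strands, 4 crossings.
Compute on β:
Braid: s2^-1 s1 s2^-1 s1 on 3 strands, 4 crossings.
Writhe w = (#positive) - (#negative) = 2 - 2 = 0.
Enumerate smoothing states for the bracket polynomial. There are 2^4 = 16 states.
Each crossing splits two ways (0=vertical, 1=horizontal). The state's weight is A^(#A-smoothings - #B-smoothings) * d^(loops - 1).
  state 0000: A-exp=+0, loops=3, term = A^0 * d^2
  state 0001: A-exp=-2, loops=2, term = A^-2 * d^1
  state 0010: A-exp=+2, loops=2, term = A^2 * d^1
  state 0011: A-exp=+0, loops=1, term = A^0 * d^0
  state 0100: A-exp=-2, loops=2, term = A^-2 * d^1
  state 0101: A-exp=-4, loops=3, term = A^-4 * d^2
  state 0110: A-exp=+0, loops=1, term = A^0 * d^0
  state 0111: A-exp=-2, loops=2, term = A^-2 * d^1
  state 1000: A-exp=+2, loops=2, term = A^2 * d^1
  state 1001: A-exp=+0, loops=1, term = A^0 * d^0
  state 1010: A-exp=+4, loops=3, term = A^4 * d^2
  state 1011: A-exp=+2, loops=2, term = A^2 * d^1
  state 1100: A-exp=+0, loops=1, term = A^0 * d^0
  state 1101: A-exp=-2, loops=2, term = A^-2 * d^1
  state 1110: A-exp=+2, loops=2, term = A^2 * d^1
  state 1111: A-exp=+0, loops=1, term = A^0 * d^0
Collect the terms by A-exponent (count of states per loop number):
Powers of d = -A^2 - A^-2: d^2 = A^4 + 2 + A^-4.
  A^4 * (d^2) = A^8 + 2*A^4 + 1
  A^2 * (4*d) = -4*A^4 - 4
  A^0 * (5 + d^2) = A^4 + 7 + A^-4
  A^-2 * (4*d) = -4 - 4*A^-4
  A^-4 * (d^2) = 1 + 2*A^-4 + A^-8
Summing the groups: <K> = A^8 - A^4 + 1 - A^-4 + A^-8
Normalise by the writhe: (-A^3)^(-w) = (-A^3)^(0) = 1, so f(A) = 1 * <K> = A^8 - A^4 + 1 - A^-4 + A^-8.
Substitute A = t^(-1/4), i.e. A^e → t^(-e/4): V(t) = t^2 - t + 1 - t^-1 + t^-2

Answer: t^2 - t + 1 - t^-1 + t^-2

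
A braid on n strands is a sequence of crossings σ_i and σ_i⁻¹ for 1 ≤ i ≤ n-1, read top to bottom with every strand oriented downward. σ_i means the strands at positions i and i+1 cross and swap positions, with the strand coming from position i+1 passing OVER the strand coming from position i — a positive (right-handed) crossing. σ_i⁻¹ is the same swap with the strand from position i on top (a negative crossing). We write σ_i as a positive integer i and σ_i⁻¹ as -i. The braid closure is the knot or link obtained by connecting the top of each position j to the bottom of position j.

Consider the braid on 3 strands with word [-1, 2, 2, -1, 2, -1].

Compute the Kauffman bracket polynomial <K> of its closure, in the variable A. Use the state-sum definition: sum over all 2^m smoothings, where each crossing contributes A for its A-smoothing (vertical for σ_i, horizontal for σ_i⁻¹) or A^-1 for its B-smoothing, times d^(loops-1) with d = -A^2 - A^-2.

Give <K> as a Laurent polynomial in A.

Braid: s1^-1 s2 s2 s1^-1 s2 s1^-1 on 3 strands, 6 crossings.
Writhe w = (#positive) - (#negative) = 3 - 3 = 0.
State-sum expansion of <K>. There are 2^6 = 64 states.
Each crossing splits two ways (0=vertical, 1=horizontal). The state's weight is A^(#A-smoothings - #B-smoothings) * d^(loops - 1).
Tabulate the states by total A-exponent and number of loops L (A-exp: L × count):
  A^6: L=4 ×1
  A^4: L=3 ×6
  A^2: L=2 ×14, L=4 ×1
  A^0: L=1 ×13, L=3 ×7
  A^-2: L=2 ×14, L=4 ×1
  A^-4: L=3 ×6
  A^-6: L=4 ×1
Each group contributes A^e * Σ count * d^(L-1):
Powers of d = -A^2 - A^-2: d^2 = A^4 + 2 + A^-4; d^3 = -A^6 - 3*A^2 - 3*A^-2 - A^-6.
  A^6 * (d^3) = -A^12 - 3*A^8 - 3*A^4 - 1
  A^4 * (6*d^2) = 6*A^8 + 12*A^4 + 6
  A^2 * (14*d + d^3) = -A^8 - 17*A^4 - 17 - A^-4
  A^0 * (13 + 7*d^2) = 7*A^4 + 27 + 7*A^-4
  A^-2 * (14*d + d^3) = -A^4 - 17 - 17*A^-4 - A^-8
  A^-4 * (6*d^2) = 6 + 12*A^-4 + 6*A^-8
  A^-6 * (d^3) = -1 - 3*A^-4 - 3*A^-8 - A^-12
Summing the groups: <K> = -A^12 + 2*A^8 - 2*A^4 + 3 - 2*A^-4 + 2*A^-8 - A^-12

Answer: -A^12 + 2*A^8 - 2*A^4 + 3 - 2*A^-4 + 2*A^-8 - A^-12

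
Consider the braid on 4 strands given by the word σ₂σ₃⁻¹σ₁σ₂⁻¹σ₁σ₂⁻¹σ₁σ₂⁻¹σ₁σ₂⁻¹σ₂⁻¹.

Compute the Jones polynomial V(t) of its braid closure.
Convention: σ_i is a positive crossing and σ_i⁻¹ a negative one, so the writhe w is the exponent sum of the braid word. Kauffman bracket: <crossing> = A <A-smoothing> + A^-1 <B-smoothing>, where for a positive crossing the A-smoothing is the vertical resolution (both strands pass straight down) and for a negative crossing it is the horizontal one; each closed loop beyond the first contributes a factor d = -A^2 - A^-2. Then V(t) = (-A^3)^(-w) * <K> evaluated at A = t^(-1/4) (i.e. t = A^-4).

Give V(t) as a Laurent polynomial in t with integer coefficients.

t^4 - 4*t^3 + 6*t^2 - 7*t + 9 - 7*t^-1 + 6*t^-2 - 4*t^-3 + t^-4

Derivation:
The presented braid s2 s3^-1 s1 s2^-1 s1 s2^-1 s1 s2^-1 s1 s2^-1 s2^-1 on 4 strands reduces by inverse Markov moves (closure unchanged at each step):
  Deconjugate: the word is γ·β·γ⁻¹ with γ = s2 (prefix) and γ⁻¹ = s2^-1 (suffix); strip both.
Reduced to β = s3^-1 s1 s2^-1 s1 s2^-1 s1 s2^-1 s1 s2^-1 on 4 strands, 9 crossings.
Compute on β:
Braid: s3^-1 s1 s2^-1 s1 s2^-1 s1 s2^-1 s1 s2^-1 on 4 strands, 9 crossings.
Writhe w = (#positive) - (#negative) = 4 - 5 = -1.
Computing the Kauffman bracket via state sum. There are 2^9 = 512 states.
Smooth each crossing (0=||, 1=⌣⌢); contribution A^(Σ sign_k(1-2s_k)) * d^(L-1).
Tabulate the states by total A-exponent and number of loops L (A-exp: L × count):
  A^9: L=5 ×1
  A^7: L=4 ×8, L=6 ×1
  A^5: L=3 ×28, L=5 ×8
  A^3: L=2 ×52, L=4 ×32
  A^1: L=1 ×45, L=3 ×77, L=5 ×4
  A^-1: L=2 ×97, L=4 ×29
  A^-3: L=3 ×80, L=5 ×4
  A^-5: L=4 ×36
  A^-7: L=5 ×9
  A^-9: L=6 ×1
Each group contributes A^e * Σ count * d^(L-1):
Powers of d = -A^2 - A^-2: d^2 = A^4 + 2 + A^-4; d^3 = -A^6 - 3*A^2 - 3*A^-2 - A^-6; d^4 = A^8 + 4*A^4 + 6 + 4*A^-4 + A^-8; d^5 = -A^10 - 5*A^6 - 10*A^2 - 10*A^-2 - 5*A^-6 - A^-10.
  A^9 * (d^4) = A^17 + 4*A^13 + 6*A^9 + 4*A^5 + A
  A^7 * (8*d^3 + d^5) = -A^17 - 13*A^13 - 34*A^9 - 34*A^5 - 13*A - A^-3
  A^5 * (28*d^2 + 8*d^4) = 8*A^13 + 60*A^9 + 104*A^5 + 60*A + 8*A^-3
  A^3 * (52*d + 32*d^3) = -32*A^9 - 148*A^5 - 148*A - 32*A^-3
  A^1 * (45 + 77*d^2 + 4*d^4) = 4*A^9 + 93*A^5 + 223*A + 93*A^-3 + 4*A^-7
  A^-1 * (97*d + 29*d^3) = -29*A^5 - 184*A - 184*A^-3 - 29*A^-7
  A^-3 * (80*d^2 + 4*d^4) = 4*A^5 + 96*A + 184*A^-3 + 96*A^-7 + 4*A^-11
  A^-5 * (36*d^3) = -36*A - 108*A^-3 - 108*A^-7 - 36*A^-11
  A^-7 * (9*d^4) = 9*A + 36*A^-3 + 54*A^-7 + 36*A^-11 + 9*A^-15
  A^-9 * (d^5) = -A - 5*A^-3 - 10*A^-7 - 10*A^-11 - 5*A^-15 - A^-19
Summing the groups: <K> = -A^13 + 4*A^9 - 6*A^5 + 7*A - 9*A^-3 + 7*A^-7 - 6*A^-11 + 4*A^-15 - A^-19
Normalise by the writhe: (-A^3)^(-w) = (-A^3)^(1) = -A^3, so f(A) = -A^3 * <K> = A^16 - 4*A^12 + 6*A^8 - 7*A^4 + 9 - 7*A^-4 + 6*A^-8 - 4*A^-12 + A^-16.
Substitute A = t^(-1/4), i.e. A^e → t^(-e/4): V(t) = t^4 - 4*t^3 + 6*t^2 - 7*t + 9 - 7*t^-1 + 6*t^-2 - 4*t^-3 + t^-4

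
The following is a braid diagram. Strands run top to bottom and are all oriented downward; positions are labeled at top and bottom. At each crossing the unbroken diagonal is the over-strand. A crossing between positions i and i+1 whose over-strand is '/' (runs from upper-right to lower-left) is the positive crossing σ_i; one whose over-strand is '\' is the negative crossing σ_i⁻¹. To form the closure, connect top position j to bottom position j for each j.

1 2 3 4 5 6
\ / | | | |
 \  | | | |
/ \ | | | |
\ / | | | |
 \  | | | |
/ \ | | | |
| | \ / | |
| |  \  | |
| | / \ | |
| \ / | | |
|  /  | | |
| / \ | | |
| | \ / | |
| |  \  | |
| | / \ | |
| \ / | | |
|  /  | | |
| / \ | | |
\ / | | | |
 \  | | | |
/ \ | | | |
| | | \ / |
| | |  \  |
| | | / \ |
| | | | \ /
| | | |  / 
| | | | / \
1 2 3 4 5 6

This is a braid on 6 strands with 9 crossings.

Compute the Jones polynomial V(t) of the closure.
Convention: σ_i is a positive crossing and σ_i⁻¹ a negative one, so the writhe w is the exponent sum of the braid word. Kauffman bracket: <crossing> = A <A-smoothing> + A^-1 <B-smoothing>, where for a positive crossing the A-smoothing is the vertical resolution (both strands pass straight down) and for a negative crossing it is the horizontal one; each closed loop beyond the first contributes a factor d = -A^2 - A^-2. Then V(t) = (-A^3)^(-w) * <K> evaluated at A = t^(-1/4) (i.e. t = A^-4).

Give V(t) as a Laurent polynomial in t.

t - 1 + 2*t^-1 - 3*t^-2 + 3*t^-3 - 2*t^-4 + 2*t^-5 - t^-6

Derivation:
Reading the diagram top to bottom ('/'-over between positions i,i+1 = s_i, '\'-over = s_i^-1): braid word = s1^-1 s1^-1 s3^-1 s2 s3^-1 s2 s1^-1 s4^-1 s5.
The presented braid s1^-1 s1^-1 s3^-1 s2 s3^-1 s2 s1^-1 s4^-1 s5 on 6 strands reduces by inverse Markov moves (closure unchanged at each step):
  Destabilize: the word has the form β·s5 where s5 occurs only as the final letter (β ∈ B_5); drop it and the last strand → 5 strands.
  Destabilize: the word has the form β·s4^-1 where s4^-1 occurs only as the final letter (β ∈ B_4); drop it and the last strand → 4 strands.
Reduced to β = s1^-1 s1^-1 s3^-1 s2 s3^-1 s2 s1^-1 on 4 strands, 7 crossings.
Compute on β:
Braid: s1^-1 s1^-1 s3^-1 s2 s3^-1 s2 s1^-1 on 4 strands, 7 crossings.
Writhe w = (#positive) - (#negative) = 2 - 5 = -3.
Computing the Kauffman bracket via state sum. There are 2^7 = 128 states.
Each crossing splits two ways (0=vertical, 1=horizontal). The state's weight is A^(#A-smoothings - #B-smoothings) * d^(loops - 1).
Tabulate the states by total A-exponent and number of loops L (A-exp: L × count):
  A^7: L=5 ×1
  A^5: L=4 ×7
  A^3: L=3 ×20, L=5 ×1
  A^1: L=2 ×27, L=4 ×8
  A^-1: L=1 ×15, L=3 ×19, L=5 ×1
  A^-3: L=2 ×17, L=4 ×4
  A^-5: L=3 ×7
  A^-7: L=4 ×1
Each group contributes A^e * Σ count * d^(L-1):
Powers of d = -A^2 - A^-2: d^2 = A^4 + 2 + A^-4; d^3 = -A^6 - 3*A^2 - 3*A^-2 - A^-6; d^4 = A^8 + 4*A^4 + 6 + 4*A^-4 + A^-8.
  A^7 * (d^4) = A^15 + 4*A^11 + 6*A^7 + 4*A^3 + A^-1
  A^5 * (7*d^3) = -7*A^11 - 21*A^7 - 21*A^3 - 7*A^-1
  A^3 * (20*d^2 + d^4) = A^11 + 24*A^7 + 46*A^3 + 24*A^-1 + A^-5
  A^1 * (27*d + 8*d^3) = -8*A^7 - 51*A^3 - 51*A^-1 - 8*A^-5
  A^-1 * (15 + 19*d^2 + d^4) = A^7 + 23*A^3 + 59*A^-1 + 23*A^-5 + A^-9
  A^-3 * (17*d + 4*d^3) = -4*A^3 - 29*A^-1 - 29*A^-5 - 4*A^-9
  A^-5 * (7*d^2) = 7*A^-1 + 14*A^-5 + 7*A^-9
  A^-7 * (d^3) = -A^-1 - 3*A^-5 - 3*A^-9 - A^-13
Summing the groups: <K> = A^15 - 2*A^11 + 2*A^7 - 3*A^3 + 3*A^-1 - 2*A^-5 + A^-9 - A^-13
Normalise by the writhe: (-A^3)^(-w) = (-A^3)^(3) = -A^9, so f(A) = -A^9 * <K> = -A^24 + 2*A^20 - 2*A^16 + 3*A^12 - 3*A^8 + 2*A^4 - 1 + A^-4.
Substitute A = t^(-1/4), i.e. A^e → t^(-e/4): V(t) = t - 1 + 2*t^-1 - 3*t^-2 + 3*t^-3 - 2*t^-4 + 2*t^-5 - t^-6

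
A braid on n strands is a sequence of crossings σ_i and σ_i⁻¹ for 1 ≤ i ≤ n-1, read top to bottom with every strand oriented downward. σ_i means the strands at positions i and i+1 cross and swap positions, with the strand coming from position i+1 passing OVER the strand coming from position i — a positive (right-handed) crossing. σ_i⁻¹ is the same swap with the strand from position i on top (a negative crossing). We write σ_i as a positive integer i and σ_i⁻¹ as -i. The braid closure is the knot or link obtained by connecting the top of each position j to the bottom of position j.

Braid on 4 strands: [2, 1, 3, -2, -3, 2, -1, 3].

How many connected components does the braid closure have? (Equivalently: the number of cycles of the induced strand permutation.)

2

Derivation:
Track the strand permutation on 4 strands, starting from identity.
  step 1: s2 swaps positions 2,3 -> [1 3 2 4]
  step 2: s1 swaps positions 1,2 -> [3 1 2 4]
  step 3: s3 swaps positions 3,4 -> [3 1 4 2]
  step 4: s2^-1 swaps positions 2,3 -> [3 4 1 2]
  step 5: s3^-1 swaps positions 3,4 -> [3 4 2 1]
  step 6: s2 swaps positions 2,3 -> [3 2 4 1]
  step 7: s1^-1 swaps positions 1,2 -> [2 3 4 1]
  step 8: s3 swaps positions 3,4 -> [2 3 1 4]
Final permutation (position -> original strand): [2 3 1 4]
Closure components = cycle count of this permutation = 2.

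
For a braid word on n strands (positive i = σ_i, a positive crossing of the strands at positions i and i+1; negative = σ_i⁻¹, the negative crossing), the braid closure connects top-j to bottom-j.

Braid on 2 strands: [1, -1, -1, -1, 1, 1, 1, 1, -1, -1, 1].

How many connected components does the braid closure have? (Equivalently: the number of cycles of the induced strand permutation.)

Track the strand permutation on 2 strands, starting from identity.
  step 1: s1 swaps positions 1,2 -> [2 1]
  step 2: s1^-1 swaps positions 1,2 -> [1 2]
  step 3: s1^-1 swaps positions 1,2 -> [2 1]
  step 4: s1^-1 swaps positions 1,2 -> [1 2]
  step 5: s1 swaps positions 1,2 -> [2 1]
  step 6: s1 swaps positions 1,2 -> [1 2]
  step 7: s1 swaps positions 1,2 -> [2 1]
  step 8: s1 swaps positions 1,2 -> [1 2]
  step 9: s1^-1 swaps positions 1,2 -> [2 1]
  step 10: s1^-1 swaps positions 1,2 -> [1 2]
  step 11: s1 swaps positions 1,2 -> [2 1]
Final permutation (position -> original strand): [2 1]
Closure components = cycle count of this permutation = 1.

Answer: 1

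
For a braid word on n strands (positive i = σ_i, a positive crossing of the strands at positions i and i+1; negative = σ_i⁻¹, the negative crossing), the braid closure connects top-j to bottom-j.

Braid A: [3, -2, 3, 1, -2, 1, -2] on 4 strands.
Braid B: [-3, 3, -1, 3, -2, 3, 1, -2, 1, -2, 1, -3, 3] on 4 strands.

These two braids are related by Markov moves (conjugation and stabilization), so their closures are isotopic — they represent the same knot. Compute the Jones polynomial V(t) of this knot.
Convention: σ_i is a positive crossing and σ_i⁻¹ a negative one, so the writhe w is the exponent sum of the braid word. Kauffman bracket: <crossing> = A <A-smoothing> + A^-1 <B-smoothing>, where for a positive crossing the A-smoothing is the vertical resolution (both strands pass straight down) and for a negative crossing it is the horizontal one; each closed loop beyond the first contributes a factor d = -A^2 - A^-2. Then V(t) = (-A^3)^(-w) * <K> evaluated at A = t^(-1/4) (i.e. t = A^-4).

Markov-equivalent braids have isotopic closures, hence identical knot invariants. Strip the Markov moves from each word to reach a common short braid β, then compute V(t) once on β.
Braid A: s3 s2^-1 s3 s1 s2^-1 s1 s2^-1 on 4 strands has no conjugating prefix/suffix or stabilization to strip; take β = s3 s2^-1 s3 s1 s2^-1 s1 s2^-1.
Braid B: s3^-1 s3 s1^-1 s3 s2^-1 s3 s1 s2^-1 s1 s2^-1 s1 s3^-1 s3 on 4 strands reduces by inverse Markov moves (closure unchanged at each step):
  Deconjugate: the word is γ·β·γ⁻¹ with γ = s3^-1 (prefix) and γ⁻¹ = s3 (suffix); strip both.
  Deconjugate: the word is γ·β·γ⁻¹ with γ = s3 s1^-1 (prefix) and γ⁻¹ = s1 s3^-1 (suffix); strip both.
Reduced to β = s3 s2^-1 s3 s1 s2^-1 s1 s2^-1 on 4 strands, 7 crossings.
Both give the same β = s3 s2^-1 s3 s1 s2^-1 s1 s2^-1 on 4 strands, so one state sum suffices:
Braid: s3 s2^-1 s3 s1 s2^-1 s1 s2^-1 on 4 strands, 7 crossings.
Writhe w = (#positive) - (#negative) = 4 - 3 = 1.
State-sum expansion of <K>. There are 2^7 = 128 states.
For each crossing: s=0 is the vertical smoothing, s=1 horizontal. Crossing k contributes A^(sign_k * (1 - 2*s_k)); loop factor d = -A^2 - A^-2.
Tabulate the states by total A-exponent and number of loops L (A-exp: L × count):
  A^7: L=5 ×1
  A^5: L=4 ×7
  A^3: L=3 ×21
  A^1: L=2 ×32, L=4 ×3
  A^-1: L=1 ×21, L=3 ×14
  A^-3: L=2 ×19, L=4 ×2
  A^-5: L=3 ×7
  A^-7: L=4 ×1
Each group contributes A^e * Σ count * d^(L-1):
Powers of d = -A^2 - A^-2: d^2 = A^4 + 2 + A^-4; d^3 = -A^6 - 3*A^2 - 3*A^-2 - A^-6; d^4 = A^8 + 4*A^4 + 6 + 4*A^-4 + A^-8.
  A^7 * (d^4) = A^15 + 4*A^11 + 6*A^7 + 4*A^3 + A^-1
  A^5 * (7*d^3) = -7*A^11 - 21*A^7 - 21*A^3 - 7*A^-1
  A^3 * (21*d^2) = 21*A^7 + 42*A^3 + 21*A^-1
  A^1 * (32*d + 3*d^3) = -3*A^7 - 41*A^3 - 41*A^-1 - 3*A^-5
  A^-1 * (21 + 14*d^2) = 14*A^3 + 49*A^-1 + 14*A^-5
  A^-3 * (19*d + 2*d^3) = -2*A^3 - 25*A^-1 - 25*A^-5 - 2*A^-9
  A^-5 * (7*d^2) = 7*A^-1 + 14*A^-5 + 7*A^-9
  A^-7 * (d^3) = -A^-1 - 3*A^-5 - 3*A^-9 - A^-13
Summing the groups: <K> = A^15 - 3*A^11 + 3*A^7 - 4*A^3 + 4*A^-1 - 3*A^-5 + 2*A^-9 - A^-13
Normalise by the writhe: (-A^3)^(-w) = (-A^3)^(-1) = -A^-3, so f(A) = -A^-3 * <K> = -A^12 + 3*A^8 - 3*A^4 + 4 - 4*A^-4 + 3*A^-8 - 2*A^-12 + A^-16.
Substitute A = t^(-1/4), i.e. A^e → t^(-e/4): V(t) = t^4 - 2*t^3 + 3*t^2 - 4*t + 4 - 3*t^-1 + 3*t^-2 - t^-3

Answer: t^4 - 2*t^3 + 3*t^2 - 4*t + 4 - 3*t^-1 + 3*t^-2 - t^-3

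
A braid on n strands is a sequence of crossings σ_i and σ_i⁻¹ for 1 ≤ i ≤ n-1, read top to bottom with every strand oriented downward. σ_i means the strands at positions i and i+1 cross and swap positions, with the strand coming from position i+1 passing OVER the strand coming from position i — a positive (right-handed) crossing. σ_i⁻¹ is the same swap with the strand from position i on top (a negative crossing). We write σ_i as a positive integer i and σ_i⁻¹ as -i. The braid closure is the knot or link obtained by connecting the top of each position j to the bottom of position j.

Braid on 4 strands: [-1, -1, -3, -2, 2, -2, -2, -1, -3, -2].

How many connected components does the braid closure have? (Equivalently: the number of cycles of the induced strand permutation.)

2

Derivation:
Track the strand permutation on 4 strands, starting from identity.
  step 1: s1^-1 swaps positions 1,2 -> [2 1 3 4]
  step 2: s1^-1 swaps positions 1,2 -> [1 2 3 4]
  step 3: s3^-1 swaps positions 3,4 -> [1 2 4 3]
  step 4: s2^-1 swaps positions 2,3 -> [1 4 2 3]
  step 5: s2 swaps positions 2,3 -> [1 2 4 3]
  step 6: s2^-1 swaps positions 2,3 -> [1 4 2 3]
  step 7: s2^-1 swaps positions 2,3 -> [1 2 4 3]
  step 8: s1^-1 swaps positions 1,2 -> [2 1 4 3]
  step 9: s3^-1 swaps positions 3,4 -> [2 1 3 4]
  step 10: s2^-1 swaps positions 2,3 -> [2 3 1 4]
Final permutation (position -> original strand): [2 3 1 4]
Closure components = cycle count of this permutation = 2.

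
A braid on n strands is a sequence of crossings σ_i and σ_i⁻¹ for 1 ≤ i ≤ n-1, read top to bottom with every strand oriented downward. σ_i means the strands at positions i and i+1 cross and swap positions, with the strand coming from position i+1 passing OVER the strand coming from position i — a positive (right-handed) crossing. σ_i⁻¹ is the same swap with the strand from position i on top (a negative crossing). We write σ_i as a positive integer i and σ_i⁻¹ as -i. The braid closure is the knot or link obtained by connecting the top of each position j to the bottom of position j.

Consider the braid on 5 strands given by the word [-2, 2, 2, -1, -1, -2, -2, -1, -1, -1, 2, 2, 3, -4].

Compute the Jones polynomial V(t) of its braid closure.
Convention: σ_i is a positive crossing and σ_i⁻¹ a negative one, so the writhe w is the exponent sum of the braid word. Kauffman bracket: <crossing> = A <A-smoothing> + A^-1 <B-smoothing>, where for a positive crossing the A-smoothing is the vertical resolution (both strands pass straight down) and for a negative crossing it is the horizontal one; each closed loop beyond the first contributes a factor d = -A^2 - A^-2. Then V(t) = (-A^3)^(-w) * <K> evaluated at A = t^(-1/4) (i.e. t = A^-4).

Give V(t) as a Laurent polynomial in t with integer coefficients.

The presented braid s2^-1 s2 s2 s1^-1 s1^-1 s2^-1 s2^-1 s1^-1 s1^-1 s1^-1 s2 s2 s3 s4^-1 on 5 strands reduces by inverse Markov moves (closure unchanged at each step):
  Destabilize: the word has the form β·s4^-1 where s4^-1 occurs only as the final letter (β ∈ B_4); drop it and the last strand → 4 strands.
  Destabilize: the word has the form β·s3 where s3 occurs only as the final letter (β ∈ B_3); drop it and the last strand → 3 strands.
  Deconjugate: the word is γ·β·γ⁻¹ with γ = s2^-1 (prefix) and γ⁻¹ = s2 (suffix); strip both.
Reduced to β = s2 s2 s1^-1 s1^-1 s2^-1 s2^-1 s1^-1 s1^-1 s1^-1 s2 on 3 strands, 10 crossings.
Compute on β:
Braid: s2 s2 s1^-1 s1^-1 s2^-1 s2^-1 s1^-1 s1^-1 s1^-1 s2 on 3 strands, 10 crossings.
Writhe w = (#positive) - (#negative) = 3 - 7 = -4.
Computing the Kauffman bracket via state sum. There are 2^10 = 1024 states.
Smooth each crossing (0=||, 1=⌣⌢); contribution A^(Σ sign_k(1-2s_k)) * d^(L-1).
Tabulate the states by total A-exponent and number of loops L (A-exp: L × count):
  A^10: L=6 ×1
  A^8: L=5 ×10
  A^6: L=4 ×41, L=6 ×4
  A^4: L=3 ×87, L=5 ×32, L=7 ×1
  A^2: L=2 ×97, L=4 ×100, L=6 ×13
  A^0: L=1 ×46, L=3 ×152, L=5 ×52, L=7 ×2
  A^-2: L=2 ×103, L=4 ×96, L=6 ×11
  A^-4: L=1 ×15, L=3 ×79, L=5 ×26
  A^-6: L=2 ×18, L=4 ×26, L=6 ×1
  A^-8: L=3 ×8, L=5 ×2
  A^-10: L=4 ×1
Each group contributes A^e * Σ count * d^(L-1):
Powers of d = -A^2 - A^-2: d^2 = A^4 + 2 + A^-4; d^3 = -A^6 - 3*A^2 - 3*A^-2 - A^-6; d^4 = A^8 + 4*A^4 + 6 + 4*A^-4 + A^-8; d^5 = -A^10 - 5*A^6 - 10*A^2 - 10*A^-2 - 5*A^-6 - A^-10; d^6 = A^12 + 6*A^8 + 15*A^4 + 20 + 15*A^-4 + 6*A^-8 + A^-12.
  A^10 * (d^5) = -A^20 - 5*A^16 - 10*A^12 - 10*A^8 - 5*A^4 - 1
  A^8 * (10*d^4) = 10*A^16 + 40*A^12 + 60*A^8 + 40*A^4 + 10
  A^6 * (41*d^3 + 4*d^5) = -4*A^16 - 61*A^12 - 163*A^8 - 163*A^4 - 61 - 4*A^-4
  A^4 * (87*d^2 + 32*d^4 + d^6) = A^16 + 38*A^12 + 230*A^8 + 386*A^4 + 230 + 38*A^-4 + A^-8
  A^2 * (97*d + 100*d^3 + 13*d^5) = -13*A^12 - 165*A^8 - 527*A^4 - 527 - 165*A^-4 - 13*A^-8
  A^0 * (46 + 152*d^2 + 52*d^4 + 2*d^6) = 2*A^12 + 64*A^8 + 390*A^4 + 702 + 390*A^-4 + 64*A^-8 + 2*A^-12
  A^-2 * (103*d + 96*d^3 + 11*d^5) = -11*A^8 - 151*A^4 - 501 - 501*A^-4 - 151*A^-8 - 11*A^-12
  A^-4 * (15 + 79*d^2 + 26*d^4) = 26*A^4 + 183 + 329*A^-4 + 183*A^-8 + 26*A^-12
  A^-6 * (18*d + 26*d^3 + d^5) = -A^4 - 31 - 106*A^-4 - 106*A^-8 - 31*A^-12 - A^-16
  A^-8 * (8*d^2 + 2*d^4) = 2 + 16*A^-4 + 28*A^-8 + 16*A^-12 + 2*A^-16
  A^-10 * (d^3) = -A^-4 - 3*A^-8 - 3*A^-12 - A^-16
Summing the groups: <K> = -A^20 + 2*A^16 - 4*A^12 + 5*A^8 - 5*A^4 + 6 - 4*A^-4 + 3*A^-8 - A^-12
Normalise by the writhe: (-A^3)^(-w) = (-A^3)^(4) = A^12, so f(A) = A^12 * <K> = -A^32 + 2*A^28 - 4*A^24 + 5*A^20 - 5*A^16 + 6*A^12 - 4*A^8 + 3*A^4 - 1.
Substitute A = t^(-1/4), i.e. A^e → t^(-e/4): V(t) = -1 + 3*t^-1 - 4*t^-2 + 6*t^-3 - 5*t^-4 + 5*t^-5 - 4*t^-6 + 2*t^-7 - t^-8

Answer: -1 + 3*t^-1 - 4*t^-2 + 6*t^-3 - 5*t^-4 + 5*t^-5 - 4*t^-6 + 2*t^-7 - t^-8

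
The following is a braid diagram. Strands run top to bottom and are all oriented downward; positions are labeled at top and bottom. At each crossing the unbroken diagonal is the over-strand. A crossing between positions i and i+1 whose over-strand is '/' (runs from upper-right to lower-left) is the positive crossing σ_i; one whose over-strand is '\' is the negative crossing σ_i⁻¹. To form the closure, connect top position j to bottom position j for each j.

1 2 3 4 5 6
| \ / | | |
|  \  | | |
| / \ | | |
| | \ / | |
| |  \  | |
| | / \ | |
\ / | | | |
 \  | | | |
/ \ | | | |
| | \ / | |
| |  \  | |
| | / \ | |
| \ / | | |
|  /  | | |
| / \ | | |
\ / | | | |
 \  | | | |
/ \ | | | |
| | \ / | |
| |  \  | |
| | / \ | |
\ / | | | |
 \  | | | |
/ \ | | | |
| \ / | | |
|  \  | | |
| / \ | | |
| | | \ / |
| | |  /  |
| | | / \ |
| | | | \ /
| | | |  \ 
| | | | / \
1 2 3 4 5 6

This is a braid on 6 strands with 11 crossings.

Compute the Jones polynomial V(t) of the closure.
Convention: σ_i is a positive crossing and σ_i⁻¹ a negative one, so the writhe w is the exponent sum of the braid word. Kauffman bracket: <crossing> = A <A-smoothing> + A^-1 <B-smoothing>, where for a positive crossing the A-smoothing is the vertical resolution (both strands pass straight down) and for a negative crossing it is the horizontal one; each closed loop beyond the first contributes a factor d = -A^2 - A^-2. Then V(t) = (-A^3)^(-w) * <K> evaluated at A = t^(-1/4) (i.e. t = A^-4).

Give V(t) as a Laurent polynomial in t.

Reading the diagram top to bottom ('/'-over between positions i,i+1 = s_i, '\'-over = s_i^-1): braid word = s2^-1 s3^-1 s1^-1 s3^-1 s2 s1^-1 s3^-1 s1^-1 s2^-1 s4 s5^-1.
The presented braid s2^-1 s3^-1 s1^-1 s3^-1 s2 s1^-1 s3^-1 s1^-1 s2^-1 s4 s5^-1 on 6 strands reduces by inverse Markov moves (closure unchanged at each step):
  Destabilize: the word has the form β·s5^-1 where s5^-1 occurs only as the final letter (β ∈ B_5); drop it and the last strand → 5 strands.
  Destabilize: the word has the form β·s4 where s4 occurs only as the final letter (β ∈ B_4); drop it and the last strand → 4 strands.
Reduced to β = s2^-1 s3^-1 s1^-1 s3^-1 s2 s1^-1 s3^-1 s1^-1 s2^-1 on 4 strands, 9 crossings.
Compute on β:
Braid: s2^-1 s3^-1 s1^-1 s3^-1 s2 s1^-1 s3^-1 s1^-1 s2^-1 on 4 strands, 9 crossings.
Writhe w = (#positive) - (#negative) = 1 - 8 = -7.
State-sum expansion of <K>. There are 2^9 = 512 states.
Smooth each crossing (0=||, 1=⌣⌢); contribution A^(Σ sign_k(1-2s_k)) * d^(L-1).
Tabulate the states by total A-exponent and number of loops L (A-exp: L × count):
  A^9: L=6 ×1
  A^7: L=5 ×9
  A^5: L=4 ×35, L=6 ×1
  A^3: L=3 ×74, L=5 ×10
  A^1: L=2 ×85, L=4 ×41
  A^-1: L=1 ×42, L=3 ×80, L=5 ×4
  A^-3: L=2 ×65, L=4 ×19
  A^-5: L=1 ×9, L=3 ×26, L=5 ×1
  A^-7: L=2 ×6, L=4 ×3
  A^-9: L=3 ×1
Each group contributes A^e * Σ count * d^(L-1):
Powers of d = -A^2 - A^-2: d^2 = A^4 + 2 + A^-4; d^3 = -A^6 - 3*A^2 - 3*A^-2 - A^-6; d^4 = A^8 + 4*A^4 + 6 + 4*A^-4 + A^-8; d^5 = -A^10 - 5*A^6 - 10*A^2 - 10*A^-2 - 5*A^-6 - A^-10.
  A^9 * (d^5) = -A^19 - 5*A^15 - 10*A^11 - 10*A^7 - 5*A^3 - A^-1
  A^7 * (9*d^4) = 9*A^15 + 36*A^11 + 54*A^7 + 36*A^3 + 9*A^-1
  A^5 * (35*d^3 + d^5) = -A^15 - 40*A^11 - 115*A^7 - 115*A^3 - 40*A^-1 - A^-5
  A^3 * (74*d^2 + 10*d^4) = 10*A^11 + 114*A^7 + 208*A^3 + 114*A^-1 + 10*A^-5
  A^1 * (85*d + 41*d^3) = -41*A^7 - 208*A^3 - 208*A^-1 - 41*A^-5
  A^-1 * (42 + 80*d^2 + 4*d^4) = 4*A^7 + 96*A^3 + 226*A^-1 + 96*A^-5 + 4*A^-9
  A^-3 * (65*d + 19*d^3) = -19*A^3 - 122*A^-1 - 122*A^-5 - 19*A^-9
  A^-5 * (9 + 26*d^2 + d^4) = A^3 + 30*A^-1 + 67*A^-5 + 30*A^-9 + A^-13
  A^-7 * (6*d + 3*d^3) = -3*A^-1 - 15*A^-5 - 15*A^-9 - 3*A^-13
  A^-9 * (d^2) = A^-5 + 2*A^-9 + A^-13
Summing the groups: <K> = -A^19 + 3*A^15 - 4*A^11 + 6*A^7 - 6*A^3 + 5*A^-1 - 5*A^-5 + 2*A^-9 - A^-13
Normalise by the writhe: (-A^3)^(-w) = (-A^3)^(7) = -A^21, so f(A) = -A^21 * <K> = A^40 - 3*A^36 + 4*A^32 - 6*A^28 + 6*A^24 - 5*A^20 + 5*A^16 - 2*A^12 + A^8.
Substitute A = t^(-1/4), i.e. A^e → t^(-e/4): V(t) = t^-2 - 2*t^-3 + 5*t^-4 - 5*t^-5 + 6*t^-6 - 6*t^-7 + 4*t^-8 - 3*t^-9 + t^-10

Answer: t^-2 - 2*t^-3 + 5*t^-4 - 5*t^-5 + 6*t^-6 - 6*t^-7 + 4*t^-8 - 3*t^-9 + t^-10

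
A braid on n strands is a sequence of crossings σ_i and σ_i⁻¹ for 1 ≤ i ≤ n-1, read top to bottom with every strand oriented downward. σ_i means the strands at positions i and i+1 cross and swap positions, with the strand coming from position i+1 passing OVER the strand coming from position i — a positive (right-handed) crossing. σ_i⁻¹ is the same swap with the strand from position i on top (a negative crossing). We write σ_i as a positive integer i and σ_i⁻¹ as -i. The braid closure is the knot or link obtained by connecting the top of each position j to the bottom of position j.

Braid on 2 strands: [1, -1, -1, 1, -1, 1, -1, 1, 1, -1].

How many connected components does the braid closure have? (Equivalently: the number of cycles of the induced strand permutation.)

Track the strand permutation on 2 strands, starting from identity.
  step 1: s1 swaps positions 1,2 -> [2 1]
  step 2: s1^-1 swaps positions 1,2 -> [1 2]
  step 3: s1^-1 swaps positions 1,2 -> [2 1]
  step 4: s1 swaps positions 1,2 -> [1 2]
  step 5: s1^-1 swaps positions 1,2 -> [2 1]
  step 6: s1 swaps positions 1,2 -> [1 2]
  step 7: s1^-1 swaps positions 1,2 -> [2 1]
  step 8: s1 swaps positions 1,2 -> [1 2]
  step 9: s1 swaps positions 1,2 -> [2 1]
  step 10: s1^-1 swaps positions 1,2 -> [1 2]
Final permutation (position -> original strand): [1 2]
Closure components = cycle count of this permutation = 2.

Answer: 2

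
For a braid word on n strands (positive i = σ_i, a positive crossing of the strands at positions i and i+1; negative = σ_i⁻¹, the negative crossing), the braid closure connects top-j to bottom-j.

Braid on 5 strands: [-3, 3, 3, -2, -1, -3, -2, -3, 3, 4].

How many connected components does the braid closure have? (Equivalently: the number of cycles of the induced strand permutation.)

Track the strand permutation on 5 strands, starting from identity.
  step 1: s3^-1 swaps positions 3,4 -> [1 2 4 3 5]
  step 2: s3 swaps positions 3,4 -> [1 2 3 4 5]
  step 3: s3 swaps positions 3,4 -> [1 2 4 3 5]
  step 4: s2^-1 swaps positions 2,3 -> [1 4 2 3 5]
  step 5: s1^-1 swaps positions 1,2 -> [4 1 2 3 5]
  step 6: s3^-1 swaps positions 3,4 -> [4 1 3 2 5]
  step 7: s2^-1 swaps positions 2,3 -> [4 3 1 2 5]
  step 8: s3^-1 swaps positions 3,4 -> [4 3 2 1 5]
  step 9: s3 swaps positions 3,4 -> [4 3 1 2 5]
  step 10: s4 swaps positions 4,5 -> [4 3 1 5 2]
Final permutation (position -> original strand): [4 3 1 5 2]
Closure components = cycle count of this permutation = 1.

Answer: 1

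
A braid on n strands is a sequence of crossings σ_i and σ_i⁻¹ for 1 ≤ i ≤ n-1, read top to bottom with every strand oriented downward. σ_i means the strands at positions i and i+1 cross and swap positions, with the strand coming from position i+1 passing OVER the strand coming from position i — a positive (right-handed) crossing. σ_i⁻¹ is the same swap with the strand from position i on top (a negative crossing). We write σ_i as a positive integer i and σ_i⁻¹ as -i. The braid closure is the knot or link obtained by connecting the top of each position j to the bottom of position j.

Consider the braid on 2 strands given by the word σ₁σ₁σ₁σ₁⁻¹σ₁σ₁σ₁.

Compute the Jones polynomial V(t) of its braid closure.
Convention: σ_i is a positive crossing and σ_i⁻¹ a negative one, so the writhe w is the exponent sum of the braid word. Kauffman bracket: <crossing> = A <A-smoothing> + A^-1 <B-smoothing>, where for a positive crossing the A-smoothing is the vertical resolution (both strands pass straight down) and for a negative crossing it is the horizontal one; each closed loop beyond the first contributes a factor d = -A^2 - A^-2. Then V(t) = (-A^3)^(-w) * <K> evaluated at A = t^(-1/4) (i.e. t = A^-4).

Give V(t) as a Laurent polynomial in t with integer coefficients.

First cancel adjacent σ_i σ_i⁻¹ pairs (Reidemeister II — same braid, same closure): s1 s1 s1 s1^-1 s1 s1 s1 → s1 s1 s1 s1 s1.
Braid: s1 s1 s1 s1 s1 on 2 strands, 5 crossings.
Writhe w = (#positive) - (#negative) = 5 - 0 = 5.
Enumerate smoothing states for the bracket polynomial. There are 2^5 = 32 states.
Smooth each crossing (0=||, 1=⌣⌢); contribution A^(Σ sign_k(1-2s_k)) * d^(L-1).
  state 00000: A-exp=+5, loops=2, term = A^5 * d^1
  state 00001: A-exp=+3, loops=1, term = A^3 * d^0
  state 00010: A-exp=+3, loops=1, term = A^3 * d^0
  state 00011: A-exp=+1, loops=2, term = A^1 * d^1
  state 00100: A-exp=+3, loops=1, term = A^3 * d^0
  state 00101: A-exp=+1, loops=2, term = A^1 * d^1
  state 00110: A-exp=+1, loops=2, term = A^1 * d^1
  state 00111: A-exp=-1, loops=3, term = A^-1 * d^2
  state 01000: A-exp=+3, loops=1, term = A^3 * d^0
  state 01001: A-exp=+1, loops=2, term = A^1 * d^1
  state 01010: A-exp=+1, loops=2, term = A^1 * d^1
  state 01011: A-exp=-1, loops=3, term = A^-1 * d^2
  state 01100: A-exp=+1, loops=2, term = A^1 * d^1
  state 01101: A-exp=-1, loops=3, term = A^-1 * d^2
  state 01110: A-exp=-1, loops=3, term = A^-1 * d^2
  state 01111: A-exp=-3, loops=4, term = A^-3 * d^3
  state 10000: A-exp=+3, loops=1, term = A^3 * d^0
  state 10001: A-exp=+1, loops=2, term = A^1 * d^1
  state 10010: A-exp=+1, loops=2, term = A^1 * d^1
  state 10011: A-exp=-1, loops=3, term = A^-1 * d^2
  state 10100: A-exp=+1, loops=2, term = A^1 * d^1
  state 10101: A-exp=-1, loops=3, term = A^-1 * d^2
  state 10110: A-exp=-1, loops=3, term = A^-1 * d^2
  state 10111: A-exp=-3, loops=4, term = A^-3 * d^3
  state 11000: A-exp=+1, loops=2, term = A^1 * d^1
  state 11001: A-exp=-1, loops=3, term = A^-1 * d^2
  state 11010: A-exp=-1, loops=3, term = A^-1 * d^2
  state 11011: A-exp=-3, loops=4, term = A^-3 * d^3
  state 11100: A-exp=-1, loops=3, term = A^-1 * d^2
  state 11101: A-exp=-3, loops=4, term = A^-3 * d^3
  state 11110: A-exp=-3, loops=4, term = A^-3 * d^3
  state 11111: A-exp=-5, loops=5, term = A^-5 * d^4
Collect the terms by A-exponent (count of states per loop number):
Powers of d = -A^2 - A^-2: d^2 = A^4 + 2 + A^-4; d^3 = -A^6 - 3*A^2 - 3*A^-2 - A^-6; d^4 = A^8 + 4*A^4 + 6 + 4*A^-4 + A^-8.
  A^5 * (d) = -A^7 - A^3
  A^3 * (5) = 5*A^3
  A^1 * (10*d) = -10*A^3 - 10*A^-1
  A^-1 * (10*d^2) = 10*A^3 + 20*A^-1 + 10*A^-5
  A^-3 * (5*d^3) = -5*A^3 - 15*A^-1 - 15*A^-5 - 5*A^-9
  A^-5 * (d^4) = A^3 + 4*A^-1 + 6*A^-5 + 4*A^-9 + A^-13
Summing the groups: <K> = -A^7 - A^-1 + A^-5 - A^-9 + A^-13
Normalise by the writhe: (-A^3)^(-w) = (-A^3)^(-5) = -A^-15, so f(A) = -A^-15 * <K> = A^-8 + A^-16 - A^-20 + A^-24 - A^-28.
Substitute A = t^(-1/4), i.e. A^e → t^(-e/4): V(t) = -t^7 + t^6 - t^5 + t^4 + t^2

Answer: -t^7 + t^6 - t^5 + t^4 + t^2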